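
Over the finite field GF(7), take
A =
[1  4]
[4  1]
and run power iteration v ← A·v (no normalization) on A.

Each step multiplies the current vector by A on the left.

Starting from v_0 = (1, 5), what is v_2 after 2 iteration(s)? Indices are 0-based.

v_0 = (1, 5).
v_1 = A·v_0 = (0, 2).
v_2 = A·v_1 = (1, 2).

v_2 = (1, 2)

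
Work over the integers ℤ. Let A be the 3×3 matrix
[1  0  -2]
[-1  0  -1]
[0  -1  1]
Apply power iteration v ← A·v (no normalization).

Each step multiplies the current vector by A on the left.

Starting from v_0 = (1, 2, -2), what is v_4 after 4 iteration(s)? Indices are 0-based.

v_0 = (1, 2, -2).
v_1 = A·v_0 = (5, 1, -4).
v_2 = A·v_1 = (13, -1, -5).
v_3 = A·v_2 = (23, -8, -4).
v_4 = A·v_3 = (31, -19, 4).

v_4 = (31, -19, 4)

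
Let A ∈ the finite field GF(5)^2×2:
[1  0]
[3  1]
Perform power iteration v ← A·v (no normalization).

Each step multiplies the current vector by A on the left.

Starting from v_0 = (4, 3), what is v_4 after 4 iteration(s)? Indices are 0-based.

v_4 = (4, 1)

v_0 = (4, 3).
v_1 = A·v_0 = (4, 0).
v_2 = A·v_1 = (4, 2).
v_3 = A·v_2 = (4, 4).
v_4 = A·v_3 = (4, 1).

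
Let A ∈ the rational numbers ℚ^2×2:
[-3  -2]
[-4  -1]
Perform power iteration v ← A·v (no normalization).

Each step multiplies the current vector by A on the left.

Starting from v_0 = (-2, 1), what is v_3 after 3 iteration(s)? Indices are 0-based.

v_3 = (124, 127)

v_0 = (-2, 1).
v_1 = A·v_0 = (4, 7).
v_2 = A·v_1 = (-26, -23).
v_3 = A·v_2 = (124, 127).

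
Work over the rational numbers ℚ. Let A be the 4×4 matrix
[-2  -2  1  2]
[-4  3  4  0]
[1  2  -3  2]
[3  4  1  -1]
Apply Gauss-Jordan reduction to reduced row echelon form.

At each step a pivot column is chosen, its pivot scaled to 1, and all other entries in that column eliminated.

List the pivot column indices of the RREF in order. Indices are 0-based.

[1] R0 /= -2  ⇒  (1, 1, -1/2, -1)
     R1 -= -4·R0  ⇒  (0, 7, 2, -4)
     R2 -= 1·R0  ⇒  (0, 1, -5/2, 3)
     R3 -= 3·R0  ⇒  (0, 1, 5/2, 2)
[2] R1 /= 7  ⇒  (0, 1, 2/7, -4/7)
     R0 -= 1·R1  ⇒  (1, 0, -11/14, -3/7)
     R2 -= 1·R1  ⇒  (0, 0, -39/14, 25/7)
     R3 -= 1·R1  ⇒  (0, 0, 31/14, 18/7)
[3] R2 /= -39/14  ⇒  (0, 0, 1, -50/39)
     R0 -= -11/14·R2  ⇒  (1, 0, 0, -56/39)
     R1 -= 2/7·R2  ⇒  (0, 1, 0, -8/39)
     R3 -= 31/14·R2  ⇒  (0, 0, 0, 211/39)
[4] R3 /= 211/39  ⇒  (0, 0, 0, 1)
     R0 -= -56/39·R3  ⇒  (1, 0, 0, 0)
     R1 -= -8/39·R3  ⇒  (0, 1, 0, 0)
     R2 -= -50/39·R3  ⇒  (0, 0, 1, 0)

pivot columns: 0, 1, 2, 3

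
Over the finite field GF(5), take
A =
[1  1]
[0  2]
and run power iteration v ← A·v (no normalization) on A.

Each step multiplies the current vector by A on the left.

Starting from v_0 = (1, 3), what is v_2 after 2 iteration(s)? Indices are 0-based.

v_0 = (1, 3).
v_1 = A·v_0 = (4, 1).
v_2 = A·v_1 = (0, 2).

v_2 = (0, 2)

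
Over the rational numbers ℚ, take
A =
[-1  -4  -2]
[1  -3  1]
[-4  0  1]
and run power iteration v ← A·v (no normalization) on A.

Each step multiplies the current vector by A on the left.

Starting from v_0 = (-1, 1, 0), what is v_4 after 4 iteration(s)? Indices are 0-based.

v_4 = (199, -87, 352)

v_0 = (-1, 1, 0).
v_1 = A·v_0 = (-3, -4, 4).
v_2 = A·v_1 = (11, 13, 16).
v_3 = A·v_2 = (-95, -12, -28).
v_4 = A·v_3 = (199, -87, 352).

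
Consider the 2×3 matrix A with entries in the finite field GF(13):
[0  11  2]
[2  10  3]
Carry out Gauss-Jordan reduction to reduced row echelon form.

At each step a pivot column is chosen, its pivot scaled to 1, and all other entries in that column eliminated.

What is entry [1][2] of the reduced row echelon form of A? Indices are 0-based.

[1] R0 <-> R1
[1] R0 /= 2  ⇒  (1, 5, 8)
[2] R1 /= 11  ⇒  (0, 1, 12)
     R0 -= 5·R1  ⇒  (1, 0, 0)

M[1][2] = 12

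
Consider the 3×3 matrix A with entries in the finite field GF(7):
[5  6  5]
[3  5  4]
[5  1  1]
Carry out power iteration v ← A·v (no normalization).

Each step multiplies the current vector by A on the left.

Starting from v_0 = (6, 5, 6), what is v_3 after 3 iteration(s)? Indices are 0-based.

v_3 = (5, 1, 4)

v_0 = (6, 5, 6).
v_1 = A·v_0 = (6, 4, 6).
v_2 = A·v_1 = (0, 6, 5).
v_3 = A·v_2 = (5, 1, 4).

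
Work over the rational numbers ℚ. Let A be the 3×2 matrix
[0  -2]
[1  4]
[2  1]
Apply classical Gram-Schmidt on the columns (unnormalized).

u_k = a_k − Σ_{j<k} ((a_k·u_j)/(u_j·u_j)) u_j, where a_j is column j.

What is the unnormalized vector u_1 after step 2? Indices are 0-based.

Step 1: u_0 = a_0 = (0, 1, 2).
Step 2: u_1 = a_1 − (6/5)·u_0 = (-2, 14/5, -7/5).

u_1 = (-2, 14/5, -7/5)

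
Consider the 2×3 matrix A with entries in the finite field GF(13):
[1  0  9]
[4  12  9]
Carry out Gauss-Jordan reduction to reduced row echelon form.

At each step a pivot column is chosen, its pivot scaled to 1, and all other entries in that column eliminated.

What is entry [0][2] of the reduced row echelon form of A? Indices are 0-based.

step 1: normalize row 0 (÷1) = (1, 0, 9)
  row 1: subtract 4×row0 = (0, 12, 12)
step 2: normalize row 1 (÷12) = (0, 1, 1)

M[0][2] = 9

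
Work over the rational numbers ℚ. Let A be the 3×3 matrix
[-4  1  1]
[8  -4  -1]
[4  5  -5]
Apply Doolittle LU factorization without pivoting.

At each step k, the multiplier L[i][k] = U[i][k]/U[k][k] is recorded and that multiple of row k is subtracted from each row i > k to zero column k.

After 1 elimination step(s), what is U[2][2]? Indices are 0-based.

Step 1: pivot at (0,0) is -4.
  row1 ← row1 − (-2)·row0  ⇒  L[1][0]=-2, U row1=(0, -2, 1)
  row2 ← row2 − (-1)·row0  ⇒  L[2][0]=-1, U row2=(0, 6, -4)

U[2][2] = -4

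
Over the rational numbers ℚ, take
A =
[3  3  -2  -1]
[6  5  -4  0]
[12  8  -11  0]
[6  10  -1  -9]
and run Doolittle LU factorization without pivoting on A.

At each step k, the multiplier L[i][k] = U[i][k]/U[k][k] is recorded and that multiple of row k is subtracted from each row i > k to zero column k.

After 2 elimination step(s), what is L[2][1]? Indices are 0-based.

L[2][1] = 4

k=0: U[0][0]=3
  eliminate (1,0): mult=2, new row 1: (0, -1, 0, 2); set L[1][0]=2
  eliminate (2,0): mult=4, new row 2: (0, -4, -3, 4); set L[2][0]=4
  eliminate (3,0): mult=2, new row 3: (0, 4, 3, -7); set L[3][0]=2
k=1: U[1][1]=-1
  eliminate (2,1): mult=4, new row 2: (0, 0, -3, -4); set L[2][1]=4
  eliminate (3,1): mult=-4, new row 3: (0, 0, 3, 1); set L[3][1]=-4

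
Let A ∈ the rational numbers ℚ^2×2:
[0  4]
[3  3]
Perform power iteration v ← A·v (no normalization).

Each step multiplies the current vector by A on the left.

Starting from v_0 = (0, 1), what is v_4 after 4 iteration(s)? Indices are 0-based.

v_0 = (0, 1).
v_1 = A·v_0 = (4, 3).
v_2 = A·v_1 = (12, 21).
v_3 = A·v_2 = (84, 99).
v_4 = A·v_3 = (396, 549).

v_4 = (396, 549)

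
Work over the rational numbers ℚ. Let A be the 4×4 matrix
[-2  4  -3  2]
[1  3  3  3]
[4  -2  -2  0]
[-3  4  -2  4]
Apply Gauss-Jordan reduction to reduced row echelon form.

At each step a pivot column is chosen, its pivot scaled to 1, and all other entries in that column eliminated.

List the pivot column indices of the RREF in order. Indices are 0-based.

[1] R0 /= -2  ⇒  (1, -2, 3/2, -1)
     R1 -= 1·R0  ⇒  (0, 5, 3/2, 4)
     R2 -= 4·R0  ⇒  (0, 6, -8, 4)
     R3 -= -3·R0  ⇒  (0, -2, 5/2, 1)
[2] R1 /= 5  ⇒  (0, 1, 3/10, 4/5)
     R0 -= -2·R1  ⇒  (1, 0, 21/10, 3/5)
     R2 -= 6·R1  ⇒  (0, 0, -49/5, -4/5)
     R3 -= -2·R1  ⇒  (0, 0, 31/10, 13/5)
[3] R2 /= -49/5  ⇒  (0, 0, 1, 4/49)
     R0 -= 21/10·R2  ⇒  (1, 0, 0, 3/7)
     R1 -= 3/10·R2  ⇒  (0, 1, 0, 38/49)
     R3 -= 31/10·R2  ⇒  (0, 0, 0, 115/49)
[4] R3 /= 115/49  ⇒  (0, 0, 0, 1)
     R0 -= 3/7·R3  ⇒  (1, 0, 0, 0)
     R1 -= 38/49·R3  ⇒  (0, 1, 0, 0)
     R2 -= 4/49·R3  ⇒  (0, 0, 1, 0)

pivot columns: 0, 1, 2, 3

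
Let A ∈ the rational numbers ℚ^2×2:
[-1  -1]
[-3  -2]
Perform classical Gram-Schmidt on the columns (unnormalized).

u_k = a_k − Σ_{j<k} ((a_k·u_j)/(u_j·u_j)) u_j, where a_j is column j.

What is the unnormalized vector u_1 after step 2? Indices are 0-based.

Step 1: u_0 = a_0 = (-1, -3).
Step 2: u_1 = a_1 − (7/10)·u_0 = (-3/10, 1/10).

u_1 = (-3/10, 1/10)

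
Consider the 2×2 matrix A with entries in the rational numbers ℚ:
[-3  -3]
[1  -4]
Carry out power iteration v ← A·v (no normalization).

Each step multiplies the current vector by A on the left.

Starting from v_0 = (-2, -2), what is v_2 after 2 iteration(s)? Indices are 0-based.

v_0 = (-2, -2).
v_1 = A·v_0 = (12, 6).
v_2 = A·v_1 = (-54, -12).

v_2 = (-54, -12)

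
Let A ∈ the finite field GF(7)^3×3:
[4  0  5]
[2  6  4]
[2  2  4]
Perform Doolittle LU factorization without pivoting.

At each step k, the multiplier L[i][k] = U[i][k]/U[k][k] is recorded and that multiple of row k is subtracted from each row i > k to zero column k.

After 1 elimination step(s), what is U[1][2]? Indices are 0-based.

U[1][2] = 5

Step 1: pivot at (0,0) is 4.
  row1 ← row1 − (4)·row0  ⇒  L[1][0]=4, U row1=(0, 6, 5)
  row2 ← row2 − (4)·row0  ⇒  L[2][0]=4, U row2=(0, 2, 5)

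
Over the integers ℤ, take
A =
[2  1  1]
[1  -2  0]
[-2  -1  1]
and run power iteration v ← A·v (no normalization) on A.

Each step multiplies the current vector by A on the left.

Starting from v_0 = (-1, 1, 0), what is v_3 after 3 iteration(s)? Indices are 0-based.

v_3 = (3, -14, 9)

v_0 = (-1, 1, 0).
v_1 = A·v_0 = (-1, -3, 1).
v_2 = A·v_1 = (-4, 5, 6).
v_3 = A·v_2 = (3, -14, 9).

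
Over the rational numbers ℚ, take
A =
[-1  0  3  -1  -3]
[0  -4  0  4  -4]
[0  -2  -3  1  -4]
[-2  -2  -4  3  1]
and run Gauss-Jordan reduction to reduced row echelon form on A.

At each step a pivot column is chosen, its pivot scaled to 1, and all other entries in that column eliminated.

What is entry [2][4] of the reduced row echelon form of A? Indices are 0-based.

M[2][4] = -3/19

[1] R0 /= -1  ⇒  (1, 0, -3, 1, 3)
     R3 -= -2·R0  ⇒  (0, -2, -10, 5, 7)
[2] R1 /= -4  ⇒  (0, 1, 0, -1, 1)
     R2 -= -2·R1  ⇒  (0, 0, -3, -1, -2)
     R3 -= -2·R1  ⇒  (0, 0, -10, 3, 9)
[3] R2 /= -3  ⇒  (0, 0, 1, 1/3, 2/3)
     R0 -= -3·R2  ⇒  (1, 0, 0, 2, 5)
     R3 -= -10·R2  ⇒  (0, 0, 0, 19/3, 47/3)
[4] R3 /= 19/3  ⇒  (0, 0, 0, 1, 47/19)
     R0 -= 2·R3  ⇒  (1, 0, 0, 0, 1/19)
     R1 -= -1·R3  ⇒  (0, 1, 0, 0, 66/19)
     R2 -= 1/3·R3  ⇒  (0, 0, 1, 0, -3/19)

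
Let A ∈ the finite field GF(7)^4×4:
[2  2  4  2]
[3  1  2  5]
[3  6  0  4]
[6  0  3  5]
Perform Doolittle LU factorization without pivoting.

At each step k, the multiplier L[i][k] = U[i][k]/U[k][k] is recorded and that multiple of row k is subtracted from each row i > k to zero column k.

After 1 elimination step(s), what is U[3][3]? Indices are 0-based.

U[3][3] = 6

[col 0] pivot 2
  R1 -= 5*R0 → (0, 5, 3, 2)  (L[1][0] := 5)
  R2 -= 5*R0 → (0, 3, 1, 1)  (L[2][0] := 5)
  R3 -= 3*R0 → (0, 1, 5, 6)  (L[3][0] := 3)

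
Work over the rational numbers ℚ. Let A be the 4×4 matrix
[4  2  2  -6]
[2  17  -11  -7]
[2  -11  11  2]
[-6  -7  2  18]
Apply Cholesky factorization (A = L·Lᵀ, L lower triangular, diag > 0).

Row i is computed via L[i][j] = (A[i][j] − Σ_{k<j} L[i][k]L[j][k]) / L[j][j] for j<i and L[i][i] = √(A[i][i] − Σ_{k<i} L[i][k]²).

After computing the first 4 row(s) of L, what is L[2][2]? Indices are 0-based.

L[2][2] = 1

Step 1: L[0][0] = √(4) = 2.
  L[1][0] = (2) / L[0][0] = 1.
Step 2: L[1][1] = √(16) = 4.
  L[2][0] = (2) / L[0][0] = 1.
  L[2][1] = (-12) / L[1][1] = -3.
Step 3: L[2][2] = √(1) = 1.
  L[3][0] = (-6) / L[0][0] = -3.
  L[3][1] = (-4) / L[1][1] = -1.
  L[3][2] = (2) / L[2][2] = 2.
Step 4: L[3][3] = √(4) = 2.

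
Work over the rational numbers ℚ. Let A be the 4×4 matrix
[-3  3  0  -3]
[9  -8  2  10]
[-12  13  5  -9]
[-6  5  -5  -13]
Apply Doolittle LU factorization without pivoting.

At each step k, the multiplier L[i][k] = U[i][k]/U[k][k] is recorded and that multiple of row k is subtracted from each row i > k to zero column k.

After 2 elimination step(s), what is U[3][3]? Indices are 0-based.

U[3][3] = -6

Step 1: pivot at (0,0) is -3.
  row1 ← row1 − (-3)·row0  ⇒  L[1][0]=-3, U row1=(0, 1, 2, 1)
  row2 ← row2 − (4)·row0  ⇒  L[2][0]=4, U row2=(0, 1, 5, 3)
  row3 ← row3 − (2)·row0  ⇒  L[3][0]=2, U row3=(0, -1, -5, -7)
Step 2: pivot at (1,1) is 1.
  row2 ← row2 − (1)·row1  ⇒  L[2][1]=1, U row2=(0, 0, 3, 2)
  row3 ← row3 − (-1)·row1  ⇒  L[3][1]=-1, U row3=(0, 0, -3, -6)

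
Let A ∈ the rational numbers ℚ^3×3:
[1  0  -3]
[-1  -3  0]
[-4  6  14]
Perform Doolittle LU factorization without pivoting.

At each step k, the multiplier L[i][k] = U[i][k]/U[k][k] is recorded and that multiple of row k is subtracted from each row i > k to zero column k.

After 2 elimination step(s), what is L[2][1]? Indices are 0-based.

k=0: U[0][0]=1
  eliminate (1,0): mult=-1, new row 1: (0, -3, -3); set L[1][0]=-1
  eliminate (2,0): mult=-4, new row 2: (0, 6, 2); set L[2][0]=-4
k=1: U[1][1]=-3
  eliminate (2,1): mult=-2, new row 2: (0, 0, -4); set L[2][1]=-2

L[2][1] = -2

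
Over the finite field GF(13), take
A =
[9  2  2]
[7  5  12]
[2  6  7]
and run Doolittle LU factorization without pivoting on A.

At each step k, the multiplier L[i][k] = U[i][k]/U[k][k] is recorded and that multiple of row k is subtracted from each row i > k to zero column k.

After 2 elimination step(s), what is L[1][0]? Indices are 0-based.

Step 1: pivot at (0,0) is 9.
  row1 ← row1 − (8)·row0  ⇒  L[1][0]=8, U row1=(0, 2, 9)
  row2 ← row2 − (6)·row0  ⇒  L[2][0]=6, U row2=(0, 7, 8)
Step 2: pivot at (1,1) is 2.
  row2 ← row2 − (10)·row1  ⇒  L[2][1]=10, U row2=(0, 0, 9)

L[1][0] = 8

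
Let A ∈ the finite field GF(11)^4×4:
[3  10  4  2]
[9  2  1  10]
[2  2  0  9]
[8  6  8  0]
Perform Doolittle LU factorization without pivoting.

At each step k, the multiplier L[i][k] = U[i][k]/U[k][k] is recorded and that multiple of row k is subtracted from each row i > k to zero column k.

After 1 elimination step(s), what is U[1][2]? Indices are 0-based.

k=0: U[0][0]=3
  eliminate (1,0): mult=3, new row 1: (0, 5, 0, 4); set L[1][0]=3
  eliminate (2,0): mult=8, new row 2: (0, 10, 1, 4); set L[2][0]=8
  eliminate (3,0): mult=10, new row 3: (0, 5, 1, 2); set L[3][0]=10

U[1][2] = 0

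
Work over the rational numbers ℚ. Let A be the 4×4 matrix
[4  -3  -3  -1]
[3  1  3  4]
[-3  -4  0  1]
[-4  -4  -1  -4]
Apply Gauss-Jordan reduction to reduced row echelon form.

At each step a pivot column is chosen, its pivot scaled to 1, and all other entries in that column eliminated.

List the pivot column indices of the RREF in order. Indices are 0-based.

step 1: normalize row 0 (÷4) = (1, -3/4, -3/4, -1/4)
  row 1: subtract 3×row0 = (0, 13/4, 21/4, 19/4)
  row 2: subtract -3×row0 = (0, -25/4, -9/4, 1/4)
  row 3: subtract -4×row0 = (0, -7, -4, -5)
step 2: normalize row 1 (÷13/4) = (0, 1, 21/13, 19/13)
  row 0: subtract -3/4×row1 = (1, 0, 6/13, 11/13)
  row 2: subtract -25/4×row1 = (0, 0, 102/13, 122/13)
  row 3: subtract -7×row1 = (0, 0, 95/13, 68/13)
step 3: normalize row 2 (÷102/13) = (0, 0, 1, 61/51)
  row 0: subtract 6/13×row2 = (1, 0, 0, 5/17)
  row 1: subtract 21/13×row2 = (0, 1, 0, -8/17)
  row 3: subtract 95/13×row2 = (0, 0, 0, -179/51)
step 4: normalize row 3 (÷-179/51) = (0, 0, 0, 1)
  row 0: subtract 5/17×row3 = (1, 0, 0, 0)
  row 1: subtract -8/17×row3 = (0, 1, 0, 0)
  row 2: subtract 61/51×row3 = (0, 0, 1, 0)

pivot columns: 0, 1, 2, 3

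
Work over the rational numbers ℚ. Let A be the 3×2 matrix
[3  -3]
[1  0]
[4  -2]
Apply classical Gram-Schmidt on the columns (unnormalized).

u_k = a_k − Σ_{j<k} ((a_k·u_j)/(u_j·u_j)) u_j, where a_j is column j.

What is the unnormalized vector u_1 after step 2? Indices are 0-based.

u_1 = (-27/26, 17/26, 8/13)

Step 1: u_0 = a_0 = (3, 1, 4).
Step 2: u_1 = a_1 − (-17/26)·u_0 = (-27/26, 17/26, 8/13).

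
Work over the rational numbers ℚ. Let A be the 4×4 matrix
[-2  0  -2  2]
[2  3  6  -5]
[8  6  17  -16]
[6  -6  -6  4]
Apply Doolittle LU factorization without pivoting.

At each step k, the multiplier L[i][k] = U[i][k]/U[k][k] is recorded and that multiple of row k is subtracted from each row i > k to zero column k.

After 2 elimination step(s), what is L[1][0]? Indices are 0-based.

[col 0] pivot -2
  R1 -= -1*R0 → (0, 3, 4, -3)  (L[1][0] := -1)
  R2 -= -4*R0 → (0, 6, 9, -8)  (L[2][0] := -4)
  R3 -= -3*R0 → (0, -6, -12, 10)  (L[3][0] := -3)
[col 1] pivot 3
  R2 -= 2*R1 → (0, 0, 1, -2)  (L[2][1] := 2)
  R3 -= -2*R1 → (0, 0, -4, 4)  (L[3][1] := -2)

L[1][0] = -1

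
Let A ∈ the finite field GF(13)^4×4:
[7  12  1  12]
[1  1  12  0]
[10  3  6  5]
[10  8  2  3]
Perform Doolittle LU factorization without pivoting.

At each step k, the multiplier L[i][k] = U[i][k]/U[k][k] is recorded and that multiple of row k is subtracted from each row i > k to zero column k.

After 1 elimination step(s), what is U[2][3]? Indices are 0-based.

U[2][3] = 12

k=0: U[0][0]=7
  eliminate (1,0): mult=2, new row 1: (0, 3, 10, 2); set L[1][0]=2
  eliminate (2,0): mult=7, new row 2: (0, 10, 12, 12); set L[2][0]=7
  eliminate (3,0): mult=7, new row 3: (0, 2, 8, 10); set L[3][0]=7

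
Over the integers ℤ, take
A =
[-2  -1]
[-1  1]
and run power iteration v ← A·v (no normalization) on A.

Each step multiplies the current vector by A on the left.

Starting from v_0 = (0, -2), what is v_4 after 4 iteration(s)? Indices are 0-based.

v_4 = (-14, -10)

v_0 = (0, -2).
v_1 = A·v_0 = (2, -2).
v_2 = A·v_1 = (-2, -4).
v_3 = A·v_2 = (8, -2).
v_4 = A·v_3 = (-14, -10).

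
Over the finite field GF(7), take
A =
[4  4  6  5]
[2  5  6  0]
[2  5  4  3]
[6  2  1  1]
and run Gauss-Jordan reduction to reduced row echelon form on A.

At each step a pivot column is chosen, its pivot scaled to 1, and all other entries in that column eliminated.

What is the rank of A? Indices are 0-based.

rank = 4

[1] R0 /= 4  ⇒  (1, 1, 5, 3)
     R1 -= 2·R0  ⇒  (0, 3, 3, 1)
     R2 -= 2·R0  ⇒  (0, 3, 1, 4)
     R3 -= 6·R0  ⇒  (0, 3, 6, 4)
[2] R1 /= 3  ⇒  (0, 1, 1, 5)
     R0 -= 1·R1  ⇒  (1, 0, 4, 5)
     R2 -= 3·R1  ⇒  (0, 0, 5, 3)
     R3 -= 3·R1  ⇒  (0, 0, 3, 3)
[3] R2 /= 5  ⇒  (0, 0, 1, 2)
     R0 -= 4·R2  ⇒  (1, 0, 0, 4)
     R1 -= 1·R2  ⇒  (0, 1, 0, 3)
     R3 -= 3·R2  ⇒  (0, 0, 0, 4)
[4] R3 /= 4  ⇒  (0, 0, 0, 1)
     R0 -= 4·R3  ⇒  (1, 0, 0, 0)
     R1 -= 3·R3  ⇒  (0, 1, 0, 0)
     R2 -= 2·R3  ⇒  (0, 0, 1, 0)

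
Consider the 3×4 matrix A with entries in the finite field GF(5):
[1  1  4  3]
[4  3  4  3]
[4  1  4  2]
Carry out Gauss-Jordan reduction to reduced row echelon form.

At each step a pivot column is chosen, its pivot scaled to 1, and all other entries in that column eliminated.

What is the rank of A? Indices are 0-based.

rank = 3

[1] R0 /= 1  ⇒  (1, 1, 4, 3)
     R1 -= 4·R0  ⇒  (0, 4, 3, 1)
     R2 -= 4·R0  ⇒  (0, 2, 3, 0)
[2] R1 /= 4  ⇒  (0, 1, 2, 4)
     R0 -= 1·R1  ⇒  (1, 0, 2, 4)
     R2 -= 2·R1  ⇒  (0, 0, 4, 2)
[3] R2 /= 4  ⇒  (0, 0, 1, 3)
     R0 -= 2·R2  ⇒  (1, 0, 0, 3)
     R1 -= 2·R2  ⇒  (0, 1, 0, 3)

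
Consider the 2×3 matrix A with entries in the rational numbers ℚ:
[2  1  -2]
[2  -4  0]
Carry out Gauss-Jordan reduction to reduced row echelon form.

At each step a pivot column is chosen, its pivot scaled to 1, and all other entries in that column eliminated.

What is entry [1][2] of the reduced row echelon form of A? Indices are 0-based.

step 1: normalize row 0 (÷2) = (1, 1/2, -1)
  row 1: subtract 2×row0 = (0, -5, 2)
step 2: normalize row 1 (÷-5) = (0, 1, -2/5)
  row 0: subtract 1/2×row1 = (1, 0, -4/5)

M[1][2] = -2/5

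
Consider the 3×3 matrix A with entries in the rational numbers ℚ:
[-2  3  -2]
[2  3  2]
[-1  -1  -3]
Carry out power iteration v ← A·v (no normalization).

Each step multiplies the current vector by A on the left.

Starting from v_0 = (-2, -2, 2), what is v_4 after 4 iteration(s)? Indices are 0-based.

v_0 = (-2, -2, 2).
v_1 = A·v_0 = (-6, -6, -2).
v_2 = A·v_1 = (-2, -34, 18).
v_3 = A·v_2 = (-134, -70, -18).
v_4 = A·v_3 = (94, -514, 258).

v_4 = (94, -514, 258)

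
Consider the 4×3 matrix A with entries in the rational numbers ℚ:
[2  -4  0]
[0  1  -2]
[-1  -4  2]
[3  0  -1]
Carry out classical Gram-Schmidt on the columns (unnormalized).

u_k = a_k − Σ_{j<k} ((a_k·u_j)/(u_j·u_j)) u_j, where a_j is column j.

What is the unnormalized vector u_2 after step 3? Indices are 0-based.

Step 1: u_0 = a_0 = (2, 0, -1, 3).
Step 2: u_1 = a_1 − (-2/7)·u_0 = (-24/7, 1, -30/7, 6/7).
Step 3: u_2 = a_2 − (-5/14)·u_0 − (-80/223)·u_1 = (-115/223, -366/223, 47/446, 169/446).

u_2 = (-115/223, -366/223, 47/446, 169/446)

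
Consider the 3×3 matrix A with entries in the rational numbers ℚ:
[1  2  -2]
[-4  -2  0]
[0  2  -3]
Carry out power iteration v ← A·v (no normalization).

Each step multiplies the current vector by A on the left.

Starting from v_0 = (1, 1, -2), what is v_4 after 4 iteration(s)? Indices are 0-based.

v_0 = (1, 1, -2).
v_1 = A·v_0 = (7, -6, 8).
v_2 = A·v_1 = (-21, -16, -36).
v_3 = A·v_2 = (19, 116, 76).
v_4 = A·v_3 = (99, -308, 4).

v_4 = (99, -308, 4)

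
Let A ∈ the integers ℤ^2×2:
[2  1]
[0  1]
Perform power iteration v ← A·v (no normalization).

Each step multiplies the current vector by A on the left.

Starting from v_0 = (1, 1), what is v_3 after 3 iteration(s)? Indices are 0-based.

v_3 = (15, 1)

v_0 = (1, 1).
v_1 = A·v_0 = (3, 1).
v_2 = A·v_1 = (7, 1).
v_3 = A·v_2 = (15, 1).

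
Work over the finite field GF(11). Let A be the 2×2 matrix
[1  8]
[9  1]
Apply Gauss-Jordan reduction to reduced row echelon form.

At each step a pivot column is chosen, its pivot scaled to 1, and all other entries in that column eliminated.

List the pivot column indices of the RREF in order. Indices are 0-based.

pivot columns: 0, 1

step 1: normalize row 0 (÷1) = (1, 8)
  row 1: subtract 9×row0 = (0, 6)
step 2: normalize row 1 (÷6) = (0, 1)
  row 0: subtract 8×row1 = (1, 0)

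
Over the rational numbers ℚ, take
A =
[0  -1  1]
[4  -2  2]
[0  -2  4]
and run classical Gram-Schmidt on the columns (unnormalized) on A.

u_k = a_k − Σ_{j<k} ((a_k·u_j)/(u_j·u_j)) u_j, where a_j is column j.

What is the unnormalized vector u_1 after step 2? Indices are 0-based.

Step 1: u_0 = a_0 = (0, 4, 0).
Step 2: u_1 = a_1 − (-1/2)·u_0 = (-1, 0, -2).

u_1 = (-1, 0, -2)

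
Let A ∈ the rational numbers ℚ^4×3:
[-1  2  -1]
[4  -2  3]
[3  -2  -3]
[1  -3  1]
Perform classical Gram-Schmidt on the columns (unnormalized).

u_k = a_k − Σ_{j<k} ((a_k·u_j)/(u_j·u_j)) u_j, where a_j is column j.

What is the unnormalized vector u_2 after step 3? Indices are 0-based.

Step 1: u_0 = a_0 = (-1, 4, 3, 1).
Step 2: u_1 = a_1 − (-19/27)·u_0 = (35/27, 22/27, 1/9, -62/27).
Step 3: u_2 = a_2 − (5/27)·u_0 − (-20/103)·u_1 = (-58/103, 249/103, -364/103, 38/103).

u_2 = (-58/103, 249/103, -364/103, 38/103)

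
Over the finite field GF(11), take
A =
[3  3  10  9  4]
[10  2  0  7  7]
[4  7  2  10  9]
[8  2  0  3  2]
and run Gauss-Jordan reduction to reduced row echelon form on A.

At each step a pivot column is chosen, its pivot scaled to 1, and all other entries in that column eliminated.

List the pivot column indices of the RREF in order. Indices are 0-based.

step 1: normalize row 0 (÷3) = (1, 1, 7, 3, 5)
  row 1: subtract 10×row0 = (0, 3, 7, 10, 1)
  row 2: subtract 4×row0 = (0, 3, 7, 9, 0)
  row 3: subtract 8×row0 = (0, 5, 10, 1, 6)
step 2: normalize row 1 (÷3) = (0, 1, 6, 7, 4)
  row 0: subtract 1×row1 = (1, 0, 1, 7, 1)
  row 2: subtract 3×row1 = (0, 0, 0, 10, 10)
  row 3: subtract 5×row1 = (0, 0, 2, 10, 8)
step 3: exchange rows 2,3
step 3: normalize row 2 (÷2) = (0, 0, 1, 5, 4)
  row 0: subtract 1×row2 = (1, 0, 0, 2, 8)
  row 1: subtract 6×row2 = (0, 1, 0, 10, 2)
step 4: normalize row 3 (÷10) = (0, 0, 0, 1, 1)
  row 0: subtract 2×row3 = (1, 0, 0, 0, 6)
  row 1: subtract 10×row3 = (0, 1, 0, 0, 3)
  row 2: subtract 5×row3 = (0, 0, 1, 0, 10)

pivot columns: 0, 1, 2, 3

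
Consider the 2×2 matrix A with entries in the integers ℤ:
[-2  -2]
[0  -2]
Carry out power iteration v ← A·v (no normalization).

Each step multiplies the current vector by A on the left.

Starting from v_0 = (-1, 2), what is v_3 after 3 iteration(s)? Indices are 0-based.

v_3 = (-40, -16)

v_0 = (-1, 2).
v_1 = A·v_0 = (-2, -4).
v_2 = A·v_1 = (12, 8).
v_3 = A·v_2 = (-40, -16).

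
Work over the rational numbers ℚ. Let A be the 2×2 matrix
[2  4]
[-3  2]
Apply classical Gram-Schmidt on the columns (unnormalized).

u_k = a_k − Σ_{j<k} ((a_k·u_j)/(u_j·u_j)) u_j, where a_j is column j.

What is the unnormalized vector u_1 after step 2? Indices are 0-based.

Step 1: u_0 = a_0 = (2, -3).
Step 2: u_1 = a_1 − (2/13)·u_0 = (48/13, 32/13).

u_1 = (48/13, 32/13)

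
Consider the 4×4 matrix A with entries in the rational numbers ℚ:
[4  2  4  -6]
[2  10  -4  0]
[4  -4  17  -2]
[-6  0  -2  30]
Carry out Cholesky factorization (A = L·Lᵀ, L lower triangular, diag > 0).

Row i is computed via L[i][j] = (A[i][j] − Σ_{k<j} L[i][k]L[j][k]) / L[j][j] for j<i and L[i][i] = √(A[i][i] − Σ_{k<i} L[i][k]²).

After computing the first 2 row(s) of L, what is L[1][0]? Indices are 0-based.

Step 1: L[0][0] = √(4) = 2.
  L[1][0] = (2) / L[0][0] = 1.
Step 2: L[1][1] = √(9) = 3.

L[1][0] = 1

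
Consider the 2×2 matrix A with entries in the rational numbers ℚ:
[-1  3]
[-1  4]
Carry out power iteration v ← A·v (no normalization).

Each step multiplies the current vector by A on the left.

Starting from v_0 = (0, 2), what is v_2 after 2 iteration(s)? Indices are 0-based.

v_0 = (0, 2).
v_1 = A·v_0 = (6, 8).
v_2 = A·v_1 = (18, 26).

v_2 = (18, 26)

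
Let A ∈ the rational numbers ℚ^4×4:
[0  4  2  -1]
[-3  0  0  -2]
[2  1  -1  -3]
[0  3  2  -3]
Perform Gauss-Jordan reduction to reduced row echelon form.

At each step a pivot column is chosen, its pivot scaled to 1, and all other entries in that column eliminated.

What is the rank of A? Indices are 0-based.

[1] R0 <-> R1
[1] R0 /= -3  ⇒  (1, 0, 0, 2/3)
     R2 -= 2·R0  ⇒  (0, 1, -1, -13/3)
[2] R1 /= 4  ⇒  (0, 1, 1/2, -1/4)
     R2 -= 1·R1  ⇒  (0, 0, -3/2, -49/12)
     R3 -= 3·R1  ⇒  (0, 0, 1/2, -9/4)
[3] R2 /= -3/2  ⇒  (0, 0, 1, 49/18)
     R1 -= 1/2·R2  ⇒  (0, 1, 0, -29/18)
     R3 -= 1/2·R2  ⇒  (0, 0, 0, -65/18)
[4] R3 /= -65/18  ⇒  (0, 0, 0, 1)
     R0 -= 2/3·R3  ⇒  (1, 0, 0, 0)
     R1 -= -29/18·R3  ⇒  (0, 1, 0, 0)
     R2 -= 49/18·R3  ⇒  (0, 0, 1, 0)

rank = 4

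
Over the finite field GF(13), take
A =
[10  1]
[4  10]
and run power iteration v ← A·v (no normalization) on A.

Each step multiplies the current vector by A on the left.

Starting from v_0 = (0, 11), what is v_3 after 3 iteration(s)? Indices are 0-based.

v_3 = (3, 9)

v_0 = (0, 11).
v_1 = A·v_0 = (11, 6).
v_2 = A·v_1 = (12, 0).
v_3 = A·v_2 = (3, 9).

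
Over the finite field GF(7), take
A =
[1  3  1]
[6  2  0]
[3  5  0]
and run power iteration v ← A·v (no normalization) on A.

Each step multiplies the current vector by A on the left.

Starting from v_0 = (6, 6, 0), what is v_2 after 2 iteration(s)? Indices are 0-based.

v_0 = (6, 6, 0).
v_1 = A·v_0 = (3, 6, 6).
v_2 = A·v_1 = (6, 2, 4).

v_2 = (6, 2, 4)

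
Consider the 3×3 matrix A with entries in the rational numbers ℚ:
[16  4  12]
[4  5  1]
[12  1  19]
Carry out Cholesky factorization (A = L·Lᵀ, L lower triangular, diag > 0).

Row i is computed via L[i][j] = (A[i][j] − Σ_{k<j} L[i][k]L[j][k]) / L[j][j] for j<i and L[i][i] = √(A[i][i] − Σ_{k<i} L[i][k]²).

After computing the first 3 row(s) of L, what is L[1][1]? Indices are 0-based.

Step 1: L[0][0] = √(16) = 4.
  L[1][0] = (4) / L[0][0] = 1.
Step 2: L[1][1] = √(4) = 2.
  L[2][0] = (12) / L[0][0] = 3.
  L[2][1] = (-2) / L[1][1] = -1.
Step 3: L[2][2] = √(9) = 3.

L[1][1] = 2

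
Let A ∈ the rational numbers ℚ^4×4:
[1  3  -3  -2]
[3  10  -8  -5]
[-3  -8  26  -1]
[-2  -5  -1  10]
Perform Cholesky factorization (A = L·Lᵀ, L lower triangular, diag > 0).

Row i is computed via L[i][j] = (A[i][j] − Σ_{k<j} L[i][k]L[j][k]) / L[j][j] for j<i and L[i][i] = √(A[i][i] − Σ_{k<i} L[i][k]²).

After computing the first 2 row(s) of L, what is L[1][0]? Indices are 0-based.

Step 1: L[0][0] = √(1) = 1.
  L[1][0] = (3) / L[0][0] = 3.
Step 2: L[1][1] = √(1) = 1.

L[1][0] = 3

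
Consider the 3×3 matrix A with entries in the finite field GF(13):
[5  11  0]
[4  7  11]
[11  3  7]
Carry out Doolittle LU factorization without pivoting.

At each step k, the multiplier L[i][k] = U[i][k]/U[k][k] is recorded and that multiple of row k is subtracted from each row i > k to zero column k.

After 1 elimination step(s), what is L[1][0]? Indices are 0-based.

L[1][0] = 6

Step 1: pivot at (0,0) is 5.
  row1 ← row1 − (6)·row0  ⇒  L[1][0]=6, U row1=(0, 6, 11)
  row2 ← row2 − (10)·row0  ⇒  L[2][0]=10, U row2=(0, 10, 7)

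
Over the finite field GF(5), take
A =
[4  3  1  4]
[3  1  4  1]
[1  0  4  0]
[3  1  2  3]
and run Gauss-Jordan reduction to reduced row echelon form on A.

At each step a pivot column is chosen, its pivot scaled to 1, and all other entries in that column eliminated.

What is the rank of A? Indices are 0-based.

step 1: normalize row 0 (÷4) = (1, 2, 4, 1)
  row 1: subtract 3×row0 = (0, 0, 2, 3)
  row 2: subtract 1×row0 = (0, 3, 0, 4)
  row 3: subtract 3×row0 = (0, 0, 0, 0)
step 2: exchange rows 1,2
step 2: normalize row 1 (÷3) = (0, 1, 0, 3)
  row 0: subtract 2×row1 = (1, 0, 4, 0)
step 3: normalize row 2 (÷2) = (0, 0, 1, 4)
  row 0: subtract 4×row2 = (1, 0, 0, 4)
skip col 3 (zero from row 3)

rank = 3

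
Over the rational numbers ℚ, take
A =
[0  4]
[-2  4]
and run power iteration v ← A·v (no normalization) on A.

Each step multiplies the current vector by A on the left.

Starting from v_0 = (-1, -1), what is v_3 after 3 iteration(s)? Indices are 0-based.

v_3 = (0, 16)

v_0 = (-1, -1).
v_1 = A·v_0 = (-4, -2).
v_2 = A·v_1 = (-8, 0).
v_3 = A·v_2 = (0, 16).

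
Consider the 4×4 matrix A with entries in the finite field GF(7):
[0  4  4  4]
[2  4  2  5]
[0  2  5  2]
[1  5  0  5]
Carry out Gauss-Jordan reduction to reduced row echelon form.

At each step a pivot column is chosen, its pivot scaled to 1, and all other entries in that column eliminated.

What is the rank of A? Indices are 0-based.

step 1: exchange rows 0,1
step 1: normalize row 0 (÷2) = (1, 2, 1, 6)
  row 3: subtract 1×row0 = (0, 3, 6, 6)
step 2: normalize row 1 (÷4) = (0, 1, 1, 1)
  row 0: subtract 2×row1 = (1, 0, 6, 4)
  row 2: subtract 2×row1 = (0, 0, 3, 0)
  row 3: subtract 3×row1 = (0, 0, 3, 3)
step 3: normalize row 2 (÷3) = (0, 0, 1, 0)
  row 0: subtract 6×row2 = (1, 0, 0, 4)
  row 1: subtract 1×row2 = (0, 1, 0, 1)
  row 3: subtract 3×row2 = (0, 0, 0, 3)
step 4: normalize row 3 (÷3) = (0, 0, 0, 1)
  row 0: subtract 4×row3 = (1, 0, 0, 0)
  row 1: subtract 1×row3 = (0, 1, 0, 0)

rank = 4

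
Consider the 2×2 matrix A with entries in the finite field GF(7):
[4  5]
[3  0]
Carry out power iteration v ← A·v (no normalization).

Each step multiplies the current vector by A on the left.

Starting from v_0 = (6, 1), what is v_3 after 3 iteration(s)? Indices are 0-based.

v_0 = (6, 1).
v_1 = A·v_0 = (1, 4).
v_2 = A·v_1 = (3, 3).
v_3 = A·v_2 = (6, 2).

v_3 = (6, 2)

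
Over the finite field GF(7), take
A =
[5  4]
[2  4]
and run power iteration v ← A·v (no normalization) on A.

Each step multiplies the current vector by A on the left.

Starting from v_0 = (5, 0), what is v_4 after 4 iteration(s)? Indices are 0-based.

v_4 = (5, 6)

v_0 = (5, 0).
v_1 = A·v_0 = (4, 3).
v_2 = A·v_1 = (4, 6).
v_3 = A·v_2 = (2, 4).
v_4 = A·v_3 = (5, 6).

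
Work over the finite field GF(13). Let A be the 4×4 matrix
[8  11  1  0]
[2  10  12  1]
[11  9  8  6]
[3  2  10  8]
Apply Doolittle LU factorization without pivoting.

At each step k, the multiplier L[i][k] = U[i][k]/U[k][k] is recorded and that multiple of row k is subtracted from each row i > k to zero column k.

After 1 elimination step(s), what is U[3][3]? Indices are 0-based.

U[3][3] = 8

k=0: U[0][0]=8
  eliminate (1,0): mult=10, new row 1: (0, 4, 2, 1); set L[1][0]=10
  eliminate (2,0): mult=3, new row 2: (0, 2, 5, 6); set L[2][0]=3
  eliminate (3,0): mult=2, new row 3: (0, 6, 8, 8); set L[3][0]=2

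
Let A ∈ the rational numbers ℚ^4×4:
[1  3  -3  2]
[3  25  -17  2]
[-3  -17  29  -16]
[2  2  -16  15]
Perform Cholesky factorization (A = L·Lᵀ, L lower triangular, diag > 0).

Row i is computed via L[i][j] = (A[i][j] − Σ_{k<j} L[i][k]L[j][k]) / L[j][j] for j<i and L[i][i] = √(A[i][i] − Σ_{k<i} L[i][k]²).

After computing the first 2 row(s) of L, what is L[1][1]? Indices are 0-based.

Step 1: L[0][0] = √(1) = 1.
  L[1][0] = (3) / L[0][0] = 3.
Step 2: L[1][1] = √(16) = 4.

L[1][1] = 4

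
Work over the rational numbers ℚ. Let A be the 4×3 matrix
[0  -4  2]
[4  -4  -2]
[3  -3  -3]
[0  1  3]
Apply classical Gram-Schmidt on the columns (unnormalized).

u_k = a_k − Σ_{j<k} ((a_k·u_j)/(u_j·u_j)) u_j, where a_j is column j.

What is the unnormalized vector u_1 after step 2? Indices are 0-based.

u_1 = (-4, 0, 0, 1)

Step 1: u_0 = a_0 = (0, 4, 3, 0).
Step 2: u_1 = a_1 − (-1)·u_0 = (-4, 0, 0, 1).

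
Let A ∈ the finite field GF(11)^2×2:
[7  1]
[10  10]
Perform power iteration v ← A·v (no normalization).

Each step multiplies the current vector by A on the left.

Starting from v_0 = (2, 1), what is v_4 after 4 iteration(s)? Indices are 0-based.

v_4 = (6, 4)

v_0 = (2, 1).
v_1 = A·v_0 = (4, 8).
v_2 = A·v_1 = (3, 10).
v_3 = A·v_2 = (9, 9).
v_4 = A·v_3 = (6, 4).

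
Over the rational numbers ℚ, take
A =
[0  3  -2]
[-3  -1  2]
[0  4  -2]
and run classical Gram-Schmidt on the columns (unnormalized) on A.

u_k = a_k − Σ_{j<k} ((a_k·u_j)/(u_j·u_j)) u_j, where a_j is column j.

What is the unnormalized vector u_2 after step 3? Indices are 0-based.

Step 1: u_0 = a_0 = (0, -3, 0).
Step 2: u_1 = a_1 − (1/3)·u_0 = (3, 0, 4).
Step 3: u_2 = a_2 − (-2/3)·u_0 − (-14/25)·u_1 = (-8/25, 0, 6/25).

u_2 = (-8/25, 0, 6/25)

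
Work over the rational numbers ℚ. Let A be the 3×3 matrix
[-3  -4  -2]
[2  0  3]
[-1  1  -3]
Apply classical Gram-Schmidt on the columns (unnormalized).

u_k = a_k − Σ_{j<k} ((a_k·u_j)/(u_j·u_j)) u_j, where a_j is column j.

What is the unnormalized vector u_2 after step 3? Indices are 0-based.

u_2 = (-14/117, -49/117, -56/117)

Step 1: u_0 = a_0 = (-3, 2, -1).
Step 2: u_1 = a_1 − (11/14)·u_0 = (-23/14, -11/7, 25/14).
Step 3: u_2 = a_2 − (15/14)·u_0 − (-95/117)·u_1 = (-14/117, -49/117, -56/117).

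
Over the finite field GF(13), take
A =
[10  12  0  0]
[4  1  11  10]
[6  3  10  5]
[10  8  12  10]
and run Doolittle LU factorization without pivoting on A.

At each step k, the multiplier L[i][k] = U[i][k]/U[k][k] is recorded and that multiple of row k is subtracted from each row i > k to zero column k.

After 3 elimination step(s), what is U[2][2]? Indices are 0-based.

U[2][2] = 4

Step 1: pivot at (0,0) is 10.
  row1 ← row1 − (3)·row0  ⇒  L[1][0]=3, U row1=(0, 4, 11, 10)
  row2 ← row2 − (11)·row0  ⇒  L[2][0]=11, U row2=(0, 1, 10, 5)
  row3 ← row3 − (1)·row0  ⇒  L[3][0]=1, U row3=(0, 9, 12, 10)
Step 2: pivot at (1,1) is 4.
  row2 ← row2 − (10)·row1  ⇒  L[2][1]=10, U row2=(0, 0, 4, 9)
  row3 ← row3 − (12)·row1  ⇒  L[3][1]=12, U row3=(0, 0, 10, 7)
Step 3: pivot at (2,2) is 4.
  row3 ← row3 − (9)·row2  ⇒  L[3][2]=9, U row3=(0, 0, 0, 4)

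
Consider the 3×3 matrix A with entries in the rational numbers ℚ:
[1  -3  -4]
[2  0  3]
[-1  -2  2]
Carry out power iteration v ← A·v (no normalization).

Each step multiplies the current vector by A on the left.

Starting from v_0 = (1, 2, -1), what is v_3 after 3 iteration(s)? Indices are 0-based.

v_0 = (1, 2, -1).
v_1 = A·v_0 = (-1, -1, -7).
v_2 = A·v_1 = (30, -23, -11).
v_3 = A·v_2 = (143, 27, -6).

v_3 = (143, 27, -6)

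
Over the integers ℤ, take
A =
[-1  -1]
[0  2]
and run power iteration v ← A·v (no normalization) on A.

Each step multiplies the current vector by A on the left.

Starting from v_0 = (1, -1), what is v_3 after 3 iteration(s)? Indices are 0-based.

v_3 = (2, -8)

v_0 = (1, -1).
v_1 = A·v_0 = (0, -2).
v_2 = A·v_1 = (2, -4).
v_3 = A·v_2 = (2, -8).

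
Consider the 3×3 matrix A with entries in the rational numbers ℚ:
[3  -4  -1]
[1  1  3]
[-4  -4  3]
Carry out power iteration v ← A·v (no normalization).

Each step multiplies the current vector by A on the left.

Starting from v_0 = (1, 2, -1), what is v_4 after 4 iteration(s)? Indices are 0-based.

v_0 = (1, 2, -1).
v_1 = A·v_0 = (-4, 0, -15).
v_2 = A·v_1 = (3, -49, -29).
v_3 = A·v_2 = (234, -133, 97).
v_4 = A·v_3 = (1137, 392, -113).

v_4 = (1137, 392, -113)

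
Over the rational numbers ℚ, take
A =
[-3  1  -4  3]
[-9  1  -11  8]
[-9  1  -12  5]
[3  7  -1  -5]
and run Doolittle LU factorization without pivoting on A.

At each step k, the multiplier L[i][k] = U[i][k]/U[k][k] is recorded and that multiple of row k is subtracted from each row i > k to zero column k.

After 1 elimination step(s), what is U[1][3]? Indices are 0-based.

[col 0] pivot -3
  R1 -= 3*R0 → (0, -2, 1, -1)  (L[1][0] := 3)
  R2 -= 3*R0 → (0, -2, 0, -4)  (L[2][0] := 3)
  R3 -= -1*R0 → (0, 8, -5, -2)  (L[3][0] := -1)

U[1][3] = -1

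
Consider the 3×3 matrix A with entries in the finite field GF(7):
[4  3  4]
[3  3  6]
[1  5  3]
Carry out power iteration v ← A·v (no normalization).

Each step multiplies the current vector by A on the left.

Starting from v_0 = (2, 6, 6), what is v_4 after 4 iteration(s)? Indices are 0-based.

v_0 = (2, 6, 6).
v_1 = A·v_0 = (1, 4, 1).
v_2 = A·v_1 = (6, 0, 3).
v_3 = A·v_2 = (1, 1, 1).
v_4 = A·v_3 = (4, 5, 2).

v_4 = (4, 5, 2)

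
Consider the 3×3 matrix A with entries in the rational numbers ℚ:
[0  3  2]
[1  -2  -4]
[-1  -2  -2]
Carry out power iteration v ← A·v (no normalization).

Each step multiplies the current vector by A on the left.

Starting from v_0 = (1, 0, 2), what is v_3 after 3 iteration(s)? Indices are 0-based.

v_3 = (154, -187, -85)

v_0 = (1, 0, 2).
v_1 = A·v_0 = (4, -7, -5).
v_2 = A·v_1 = (-31, 38, 20).
v_3 = A·v_2 = (154, -187, -85).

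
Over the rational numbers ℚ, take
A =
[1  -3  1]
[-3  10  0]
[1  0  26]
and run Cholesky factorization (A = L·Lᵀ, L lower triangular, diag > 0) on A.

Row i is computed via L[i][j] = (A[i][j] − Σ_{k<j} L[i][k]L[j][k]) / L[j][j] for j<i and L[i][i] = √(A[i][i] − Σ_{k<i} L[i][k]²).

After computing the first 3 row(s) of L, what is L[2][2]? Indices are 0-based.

L[2][2] = 4

Step 1: L[0][0] = √(1) = 1.
  L[1][0] = (-3) / L[0][0] = -3.
Step 2: L[1][1] = √(1) = 1.
  L[2][0] = (1) / L[0][0] = 1.
  L[2][1] = (3) / L[1][1] = 3.
Step 3: L[2][2] = √(16) = 4.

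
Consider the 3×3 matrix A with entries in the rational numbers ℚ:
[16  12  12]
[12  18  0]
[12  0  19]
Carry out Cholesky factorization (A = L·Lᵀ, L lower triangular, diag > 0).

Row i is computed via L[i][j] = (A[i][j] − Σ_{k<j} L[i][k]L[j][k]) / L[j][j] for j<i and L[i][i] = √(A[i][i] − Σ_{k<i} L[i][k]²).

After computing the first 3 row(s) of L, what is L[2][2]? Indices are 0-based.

Step 1: L[0][0] = √(16) = 4.
  L[1][0] = (12) / L[0][0] = 3.
Step 2: L[1][1] = √(9) = 3.
  L[2][0] = (12) / L[0][0] = 3.
  L[2][1] = (-9) / L[1][1] = -3.
Step 3: L[2][2] = √(1) = 1.

L[2][2] = 1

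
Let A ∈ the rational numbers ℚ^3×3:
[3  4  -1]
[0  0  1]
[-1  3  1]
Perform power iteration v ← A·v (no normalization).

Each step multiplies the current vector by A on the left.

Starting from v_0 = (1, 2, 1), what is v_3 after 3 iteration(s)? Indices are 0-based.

v_0 = (1, 2, 1).
v_1 = A·v_0 = (10, 1, 6).
v_2 = A·v_1 = (28, 6, -1).
v_3 = A·v_2 = (109, -1, -11).

v_3 = (109, -1, -11)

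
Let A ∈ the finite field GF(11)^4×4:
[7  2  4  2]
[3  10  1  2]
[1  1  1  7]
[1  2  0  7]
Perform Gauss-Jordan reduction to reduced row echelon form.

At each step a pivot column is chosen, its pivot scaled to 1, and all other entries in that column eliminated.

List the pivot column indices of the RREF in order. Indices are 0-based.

pivot columns: 0, 1, 2, 3

pivot(0,0)=7: scale R0 → (1, 5, 10, 5)
  clear (1,0): R1 −= (3)R0 → (0, 6, 4, 9)
  clear (2,0): R2 −= (1)R0 → (0, 7, 2, 2)
  clear (3,0): R3 −= (1)R0 → (0, 8, 1, 2)
pivot(1,1)=6: scale R1 → (0, 1, 8, 7)
  clear (0,1): R0 −= (5)R1 → (1, 0, 3, 3)
  clear (2,1): R2 −= (7)R1 → (0, 0, 1, 8)
  clear (3,1): R3 −= (8)R1 → (0, 0, 3, 1)
pivot(2,2)=1: scale R2 → (0, 0, 1, 8)
  clear (0,2): R0 −= (3)R2 → (1, 0, 0, 1)
  clear (1,2): R1 −= (8)R2 → (0, 1, 0, 9)
  clear (3,2): R3 −= (3)R2 → (0, 0, 0, 10)
pivot(3,3)=10: scale R3 → (0, 0, 0, 1)
  clear (0,3): R0 −= (1)R3 → (1, 0, 0, 0)
  clear (1,3): R1 −= (9)R3 → (0, 1, 0, 0)
  clear (2,3): R2 −= (8)R3 → (0, 0, 1, 0)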